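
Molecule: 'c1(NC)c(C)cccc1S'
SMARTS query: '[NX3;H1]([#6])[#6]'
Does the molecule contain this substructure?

The pattern [NX3;H1]([#6])[#6] describes a trivalent nitrogen with one H, bonded to two carbons — a secondary amine.
The molecule carries an N-methylamino group (-NHCH3), whose atoms satisfy every constraint of the query, so the pattern matches.

Yes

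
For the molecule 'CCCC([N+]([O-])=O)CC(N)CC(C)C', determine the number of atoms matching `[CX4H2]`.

4

The query [CX4H2] means: sp3 carbon (X4) with exactly two hydrogens.
Check the 14 heavy atoms by environment: 3× C (H3, X4) → no; 3× C (H1, X4) → no; 4× C (H2, X4) → match; 1× N (H2, X3) → no; 1× N (charge +1, H0, X3) → no; 1× O (charge -1, H0, X1) → no; 1× O (H0, X1) → no.
That gives 4 matching atoms.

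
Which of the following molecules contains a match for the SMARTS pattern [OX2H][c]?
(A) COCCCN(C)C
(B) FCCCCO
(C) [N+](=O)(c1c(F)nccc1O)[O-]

C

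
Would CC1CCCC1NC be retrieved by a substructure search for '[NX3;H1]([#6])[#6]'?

Yes

The pattern [NX3;H1]([#6])[#6] describes a trivalent nitrogen with one H, bonded to two carbons — a secondary amine.
The molecule carries an N-methylamino group (-NHCH3), whose atoms satisfy every constraint of the query, so the pattern matches.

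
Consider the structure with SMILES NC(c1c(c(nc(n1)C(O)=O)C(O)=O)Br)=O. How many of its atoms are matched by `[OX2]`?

The query [OX2] means: aliphatic oxygen with two total connections — ether, hydroxyl, or ester single-bond O.
Check the 16 heavy atoms by environment: 2× n (aromatic, X2) → no; 4× c (aromatic, X3) → no; 1× Br (X1) → no; 3× C (X3) → no; 3× O (X1) → no; 2× O (X2) → match; 1× N (X3) → no.
That gives 2 matching atoms.

2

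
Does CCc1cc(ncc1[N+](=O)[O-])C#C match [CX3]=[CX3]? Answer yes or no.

The pattern [CX3]=[CX3] describes a non-aromatic C=C double bond between two sp2 carbons — an alkene.
The closest candidate here is an ethyl group (-CH2CH3), but its C-C bond is a single bond between CX4 carbons, not CX3=CX3. No other fragment satisfies the full query, so there is no match.

No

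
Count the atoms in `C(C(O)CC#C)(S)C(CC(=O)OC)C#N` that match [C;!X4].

4

The query [C;!X4] means: aliphatic carbon that does not have four total connections.
Check the 15 heavy atoms by environment: 6× C (X4) → no; 1× C (X3) → match; 1× O (X1) → no; 2× O (X2) → no; 3× C (X2) → match; 1× N (X1) → no; 1× S (X2) → no.
Summing the matching environments: 1 + 3 = 4 matching atoms.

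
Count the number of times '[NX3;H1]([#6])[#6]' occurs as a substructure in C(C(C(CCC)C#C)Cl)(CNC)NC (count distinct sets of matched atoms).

[NX3;H1]([#6])[#6] is the SMARTS for a secondary amine: a trivalent nitrogen with one H, bonded to two carbons.
The molecule carries 2 separate instances of an N-methylamino group (-NHCH3) meeting every constraint; each maps to a distinct set of atoms, giving 2 matches.

2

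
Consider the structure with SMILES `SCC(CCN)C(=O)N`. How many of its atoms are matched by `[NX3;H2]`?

2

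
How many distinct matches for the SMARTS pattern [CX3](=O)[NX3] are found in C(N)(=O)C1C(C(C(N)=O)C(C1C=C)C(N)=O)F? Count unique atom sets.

3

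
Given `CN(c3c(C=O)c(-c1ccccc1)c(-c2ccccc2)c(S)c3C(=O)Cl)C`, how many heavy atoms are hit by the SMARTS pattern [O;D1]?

The query [O;D1] means: aliphatic oxygen bonded to exactly one heavy atom.
Check the 27 heavy atoms by environment: 8× c (aromatic, D3) → no; 1× C (D2) → no; 2× O (D1) → match; 10× c (aromatic, D2) → no; 1× N (D3) → no; 2× C (D1) → no; 1× C (D3) → no; 1× Cl (D1) → no; 1× S (D1) → no.
That gives 2 matching atoms.

2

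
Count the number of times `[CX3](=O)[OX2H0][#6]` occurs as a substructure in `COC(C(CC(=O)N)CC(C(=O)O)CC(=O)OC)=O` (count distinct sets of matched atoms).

2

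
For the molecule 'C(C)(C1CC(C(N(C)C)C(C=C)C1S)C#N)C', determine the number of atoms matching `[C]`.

14

The query [C] means: uppercase C matches aliphatic (non-aromatic) carbon only.
Check the 17 heavy atoms by environment: 14× C → match; 2× N → no; 1× S → no.
That gives 14 matching atoms.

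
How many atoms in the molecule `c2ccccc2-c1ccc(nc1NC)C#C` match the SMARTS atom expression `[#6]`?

The query [#6] means: #6 matches any atom with atomic number 6 (carbon, aromatic or aliphatic).
Check the 16 heavy atoms by environment: 1× n (aromatic) → no; 11× c (aromatic) → match; 3× C → match; 1× N → no.
Summing the matching environments: 11 + 3 = 14 matching atoms.

14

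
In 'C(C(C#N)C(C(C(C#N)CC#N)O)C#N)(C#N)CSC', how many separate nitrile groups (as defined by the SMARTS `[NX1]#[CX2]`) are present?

5

[NX1]#[CX2] is the SMARTS for a nitrile: a nitrogen triple-bonded to a two-connected carbon.
The molecule carries 5 separate instances of a nitrile (-C#N) meeting every constraint; each maps to a distinct set of atoms, giving 5 matches.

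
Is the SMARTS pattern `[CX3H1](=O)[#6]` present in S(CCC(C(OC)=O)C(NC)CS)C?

No

The pattern [CX3H1](=O)[#6] describes an sp2 carbon with one H, double-bonded to O and single-bonded to carbon — an aldehyde.
The closest candidate here is a methyl-ester group (-C(=O)OCH3), but the carbonyl carbon has H0, not H1. No other fragment satisfies the full query, so there is no match.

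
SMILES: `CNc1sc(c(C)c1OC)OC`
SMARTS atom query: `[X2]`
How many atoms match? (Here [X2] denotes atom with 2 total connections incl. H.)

3

The query [X2] means: any atom with exactly two total connections (bonds + H).
Check the 12 heavy atoms by environment: 1× s (aromatic, X2) → match; 4× c (aromatic, X3) → no; 4× C (X4) → no; 2× O (X2) → match; 1× N (X3) → no.
Summing the matching environments: 1 + 2 = 3 matching atoms.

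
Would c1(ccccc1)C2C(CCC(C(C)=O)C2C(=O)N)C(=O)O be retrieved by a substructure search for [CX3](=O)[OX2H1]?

Yes

The pattern [CX3](=O)[OX2H1] describes an sp2 carbon double-bonded to O and single-bonded to an -OH oxygen — a carboxylic acid.
The molecule carries a carboxylic acid group (-C(=O)OH), whose atoms satisfy every constraint of the query, so the pattern matches.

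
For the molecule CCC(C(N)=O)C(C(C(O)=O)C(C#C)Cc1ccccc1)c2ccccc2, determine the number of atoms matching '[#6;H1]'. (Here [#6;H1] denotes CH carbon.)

Check the 27 heavy atoms by environment: 2× C (H2) → no; 5× C (H1) → match; 1× C (H3) → no; 2× c (aromatic, H0) → no; 10× c (aromatic, H1) → match; 3× C (H0) → no; 2× O (H0) → no; 1× O (H1) → no; 1× N (H2) → no.
Summing the matching environments: 5 + 10 = 15 matching atoms.

15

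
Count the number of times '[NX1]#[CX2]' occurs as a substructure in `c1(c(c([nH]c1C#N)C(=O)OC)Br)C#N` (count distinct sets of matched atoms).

[NX1]#[CX2] is the SMARTS for a nitrile: a nitrogen triple-bonded to a two-connected carbon.
The molecule carries 2 separate instances of a nitrile (-C#N) meeting every constraint; each maps to a distinct set of atoms, giving 2 matches.

2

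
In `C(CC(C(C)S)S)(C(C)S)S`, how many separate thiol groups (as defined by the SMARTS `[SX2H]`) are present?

4

[SX2H] is the SMARTS for a thiol: an aliphatic sulfur with two connections, one being H.
The molecule carries 4 separate instances of a thiol (-SH) meeting every constraint; each maps to a distinct set of atoms, giving 4 matches.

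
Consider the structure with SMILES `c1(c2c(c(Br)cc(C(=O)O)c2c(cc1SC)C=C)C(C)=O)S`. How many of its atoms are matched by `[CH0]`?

The query [CH0] means: aliphatic carbon with no attached hydrogen.
Check the 22 heavy atoms by environment: 8× c (aromatic, H0) → no; 2× c (aromatic, H1) → no; 1× C (H1) → no; 1× C (H2) → no; 2× C (H0) → match; 2× O (H0) → no; 1× O (H1) → no; 1× Br (H0) → no; 2× C (H3) → no; 1× S (H1) → no; 1× S (H0) → no.
That gives 2 matching atoms.

2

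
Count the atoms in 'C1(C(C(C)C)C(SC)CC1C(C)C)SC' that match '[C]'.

13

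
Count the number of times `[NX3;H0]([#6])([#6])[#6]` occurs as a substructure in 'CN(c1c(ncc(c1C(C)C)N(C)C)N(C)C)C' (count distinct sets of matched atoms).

3

[NX3;H0]([#6])([#6])[#6] is the SMARTS for a tertiary amine: a trivalent nitrogen with no H, bonded to three carbons.
The molecule carries 3 separate instances of a dimethylamino group (-N(CH3)2) meeting every constraint; each maps to a distinct set of atoms, giving 3 matches.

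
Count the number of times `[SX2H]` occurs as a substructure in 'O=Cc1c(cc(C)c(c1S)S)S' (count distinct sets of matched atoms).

[SX2H] is the SMARTS for a thiol: an aliphatic sulfur with two connections, one being H.
The molecule carries 3 separate instances of a thiol (-SH) meeting every constraint; each maps to a distinct set of atoms, giving 3 matches.

3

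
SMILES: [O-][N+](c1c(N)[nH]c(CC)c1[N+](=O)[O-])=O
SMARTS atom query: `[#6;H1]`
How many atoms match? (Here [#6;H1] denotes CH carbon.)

Check the 14 heavy atoms by environment: 1× n (aromatic, H1) → no; 4× c (aromatic, H0) → no; 1× C (H2) → no; 1× C (H3) → no; 2× N (charge +1, H0) → no; 2× O (charge -1, H0) → no; 2× O (H0) → no; 1× N (H2) → no.
No environment satisfies the query, so 0 matching atoms.

0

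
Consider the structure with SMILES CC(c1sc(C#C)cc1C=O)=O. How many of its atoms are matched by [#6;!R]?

Check the 12 heavy atoms by environment: 1× s (aromatic, in 5-ring) → no; 4× c (aromatic, in 5-ring) → no; 5× C (acyclic) → match; 2× O (acyclic) → no.
That gives 5 matching atoms.

5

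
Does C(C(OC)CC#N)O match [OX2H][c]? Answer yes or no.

No

The pattern [OX2H][c] describes a hydroxyl oxygen attached to an aromatic carbon — a phenol.
The closest candidate here is a hydroxyl group (-OH), but the -OH is on an aliphatic carbon, not an aromatic c. No other fragment satisfies the full query, so there is no match.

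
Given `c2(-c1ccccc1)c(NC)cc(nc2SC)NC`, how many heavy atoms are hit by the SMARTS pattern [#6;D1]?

The query [#6;D1] means: carbon bonded to exactly one heavy atom.
Check the 18 heavy atoms by environment: 1× n (aromatic, D2) → no; 5× c (aromatic, D3) → no; 6× c (aromatic, D2) → no; 2× N (D2) → no; 3× C (D1) → match; 1× S (D2) → no.
That gives 3 matching atoms.

3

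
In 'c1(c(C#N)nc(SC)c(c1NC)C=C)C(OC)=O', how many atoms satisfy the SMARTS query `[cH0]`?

5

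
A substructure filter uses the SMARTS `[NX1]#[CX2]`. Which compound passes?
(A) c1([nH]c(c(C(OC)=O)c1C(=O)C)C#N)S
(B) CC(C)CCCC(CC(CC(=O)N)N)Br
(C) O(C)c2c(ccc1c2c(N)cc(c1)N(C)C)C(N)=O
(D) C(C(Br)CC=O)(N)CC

A

[NX1]#[CX2] describes a nitrogen triple-bonded to a two-connected carbon (a nitrile).
(A) contains a nitrile (-C#N), which satisfies every atom and bond constraint.
(B) has a primary amino group (-NH2) but the nitrogen is NX3 (three connections), not NX1 triple-bonded.
(C) has a primary amino group (-NH2) but the nitrogen is NX3 (three connections), not NX1 triple-bonded.
(D) has a primary amino group (-NH2) but the nitrogen is NX3 (three connections), not NX1 triple-bonded.
So the answer is (A).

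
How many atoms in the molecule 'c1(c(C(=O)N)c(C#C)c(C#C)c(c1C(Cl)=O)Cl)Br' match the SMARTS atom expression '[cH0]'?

The query [cH0] means: aromatic carbon with no attached hydrogen (substituted or ring-fusion).
Check the 18 heavy atoms by environment: 6× c (aromatic, H0) → match; 2× Cl (H0) → no; 4× C (H0) → no; 2× O (H0) → no; 1× N (H2) → no; 2× C (H1) → no; 1× Br (H0) → no.
That gives 6 matching atoms.

6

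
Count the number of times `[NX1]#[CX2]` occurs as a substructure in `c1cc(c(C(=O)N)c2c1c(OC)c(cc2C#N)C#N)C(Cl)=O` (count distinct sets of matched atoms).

2

[NX1]#[CX2] is the SMARTS for a nitrile: a nitrogen triple-bonded to a two-connected carbon.
The molecule carries 2 separate instances of a nitrile (-C#N) meeting every constraint; each maps to a distinct set of atoms, giving 2 matches.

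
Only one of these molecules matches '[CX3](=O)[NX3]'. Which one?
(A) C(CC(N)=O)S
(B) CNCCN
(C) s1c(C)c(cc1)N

[CX3](=O)[NX3] describes a carbonyl carbon bonded to a trivalent nitrogen (an amide).
(A) contains a primary amide (-C(=O)NH2), which satisfies every atom and bond constraint.
(B) has a primary amino group (-NH2) but the -NH2 is not attached to a carbonyl carbon.
(C) has a primary amino group (-NH2) but the -NH2 is not attached to a carbonyl carbon.
So the answer is (A).

A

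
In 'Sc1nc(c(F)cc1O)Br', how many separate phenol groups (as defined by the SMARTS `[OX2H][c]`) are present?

1

[OX2H][c] is the SMARTS for a phenol: a hydroxyl oxygen attached to an aromatic carbon.
Exactly one fragment in the molecule meets all constraints, giving 1 match.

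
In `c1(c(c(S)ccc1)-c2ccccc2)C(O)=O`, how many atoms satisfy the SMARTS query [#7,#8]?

2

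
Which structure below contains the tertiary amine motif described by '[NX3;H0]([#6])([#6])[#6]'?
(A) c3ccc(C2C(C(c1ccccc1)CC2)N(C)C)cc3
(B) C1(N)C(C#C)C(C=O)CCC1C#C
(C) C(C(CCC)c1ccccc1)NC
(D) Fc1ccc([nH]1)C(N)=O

A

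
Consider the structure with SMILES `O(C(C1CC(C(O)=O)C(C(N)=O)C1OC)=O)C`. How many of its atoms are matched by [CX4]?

Check the 17 heavy atoms by environment: 7× C (X4) → match; 3× O (X2) → no; 3× C (X3) → no; 3× O (X1) → no; 1× N (X3) → no.
That gives 7 matching atoms.

7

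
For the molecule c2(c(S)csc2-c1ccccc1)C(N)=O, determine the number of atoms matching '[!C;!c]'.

4

The query [!C;!c] means: neither aliphatic nor aromatic carbon — same as [!#6].
Check the 15 heavy atoms by environment: 1× s (aromatic) → match; 10× c (aromatic) → no; 1× C → no; 1× O → match; 1× N → match; 1× S → match.
Summing the matching environments: 1 + 1 + 1 + 1 = 4 matching atoms.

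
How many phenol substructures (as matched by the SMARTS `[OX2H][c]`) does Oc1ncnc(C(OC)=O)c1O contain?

2

[OX2H][c] is the SMARTS for a phenol: a hydroxyl oxygen attached to an aromatic carbon.
The molecule carries 2 separate instances of a hydroxyl group (-OH) meeting every constraint; each maps to a distinct set of atoms, giving 2 matches.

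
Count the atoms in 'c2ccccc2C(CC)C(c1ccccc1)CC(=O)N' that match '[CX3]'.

The query [CX3] means: C with X3: aliphatic carbon with exactly 3 total connections.
Check the 20 heavy atoms by environment: 5× C (X4) → no; 12× c (aromatic, X3) → no; 1× C (X3) → match; 1× O (X1) → no; 1× N (X3) → no.
That gives 1 matching atom.

1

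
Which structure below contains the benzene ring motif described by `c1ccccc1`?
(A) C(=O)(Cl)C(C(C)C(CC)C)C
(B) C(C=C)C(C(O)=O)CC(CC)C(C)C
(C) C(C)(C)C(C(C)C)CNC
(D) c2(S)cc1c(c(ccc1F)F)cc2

D

c1ccccc1 describes six aromatic carbons in a ring (a benzene ring).
(A) has a methyl group (-CH3) but no six-membered all-carbon aromatic ring is present.
(B) has a methyl group (-CH3) but no six-membered all-carbon aromatic ring is present.
(C) has a methyl group (-CH3) but no six-membered all-carbon aromatic ring is present.
(D) contains the required atom environment, so the pattern matches.
So the answer is (D).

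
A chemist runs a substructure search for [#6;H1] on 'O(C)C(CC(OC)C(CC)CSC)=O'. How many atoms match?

The query [#6;H1] means: any carbon bearing exactly one hydrogen.
Check the 14 heavy atoms by environment: 3× C (H2) → no; 2× C (H1) → match; 4× C (H3) → no; 1× C (H0) → no; 3× O (H0) → no; 1× S (H0) → no.
That gives 2 matching atoms.

2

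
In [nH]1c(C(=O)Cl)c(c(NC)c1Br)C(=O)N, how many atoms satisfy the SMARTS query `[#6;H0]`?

6

The query [#6;H0] means: any carbon with no attached hydrogen.
Check the 14 heavy atoms by environment: 1× n (aromatic, H1) → no; 4× c (aromatic, H0) → match; 1× Br (H0) → no; 1× N (H1) → no; 1× C (H3) → no; 2× C (H0) → match; 2× O (H0) → no; 1× Cl (H0) → no; 1× N (H2) → no.
Summing the matching environments: 4 + 2 = 6 matching atoms.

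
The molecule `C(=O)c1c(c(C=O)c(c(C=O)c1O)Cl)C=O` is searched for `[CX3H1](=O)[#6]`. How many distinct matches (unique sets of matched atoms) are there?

4

[CX3H1](=O)[#6] is the SMARTS for an aldehyde: an sp2 carbon with one H, double-bonded to O and single-bonded to carbon.
The molecule carries 4 separate instances of an aldehyde (-CHO) meeting every constraint; each maps to a distinct set of atoms, giving 4 matches.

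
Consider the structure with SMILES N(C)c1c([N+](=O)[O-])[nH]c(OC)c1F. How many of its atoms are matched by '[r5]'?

5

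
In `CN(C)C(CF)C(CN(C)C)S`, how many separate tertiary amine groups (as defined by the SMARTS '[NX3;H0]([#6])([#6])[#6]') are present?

[NX3;H0]([#6])([#6])[#6] is the SMARTS for a tertiary amine: a trivalent nitrogen with no H, bonded to three carbons.
The molecule carries 2 separate instances of a dimethylamino group (-N(CH3)2) meeting every constraint; each maps to a distinct set of atoms, giving 2 matches.

2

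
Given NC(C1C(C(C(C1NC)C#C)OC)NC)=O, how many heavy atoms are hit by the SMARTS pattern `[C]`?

11

The query [C] means: uppercase C matches aliphatic (non-aromatic) carbon only.
Check the 16 heavy atoms by environment: 11× C → match; 3× N → no; 2× O → no.
That gives 11 matching atoms.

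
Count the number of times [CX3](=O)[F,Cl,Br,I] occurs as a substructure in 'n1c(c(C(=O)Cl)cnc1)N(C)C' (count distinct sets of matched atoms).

1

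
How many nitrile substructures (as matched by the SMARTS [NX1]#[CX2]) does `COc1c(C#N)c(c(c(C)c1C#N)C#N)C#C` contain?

[NX1]#[CX2] is the SMARTS for a nitrile: a nitrogen triple-bonded to a two-connected carbon.
The molecule carries 3 separate instances of a nitrile (-C#N) meeting every constraint; each maps to a distinct set of atoms, giving 3 matches.

3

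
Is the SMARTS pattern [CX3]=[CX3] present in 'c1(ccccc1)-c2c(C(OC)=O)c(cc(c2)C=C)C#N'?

Yes

The pattern [CX3]=[CX3] describes a non-aromatic C=C double bond between two sp2 carbons — an alkene.
The molecule carries a vinyl group (-CH=CH2), whose atoms satisfy every constraint of the query, so the pattern matches.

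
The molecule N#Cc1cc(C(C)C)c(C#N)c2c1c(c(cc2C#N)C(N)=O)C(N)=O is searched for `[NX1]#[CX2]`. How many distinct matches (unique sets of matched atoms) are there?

[NX1]#[CX2] is the SMARTS for a nitrile: a nitrogen triple-bonded to a two-connected carbon.
The molecule carries 3 separate instances of a nitrile (-C#N) meeting every constraint; each maps to a distinct set of atoms, giving 3 matches.

3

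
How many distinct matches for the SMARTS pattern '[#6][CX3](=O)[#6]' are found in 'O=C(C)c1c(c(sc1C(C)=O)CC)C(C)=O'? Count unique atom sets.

3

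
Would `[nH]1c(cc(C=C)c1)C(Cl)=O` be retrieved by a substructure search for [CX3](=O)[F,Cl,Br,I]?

Yes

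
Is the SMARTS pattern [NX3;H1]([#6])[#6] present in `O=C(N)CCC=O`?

The pattern [NX3;H1]([#6])[#6] describes a trivalent nitrogen with one H, bonded to two carbons — a secondary amine.
The closest candidate here is a primary amide (-C(=O)NH2), but the -C(=O)NH2 nitrogen has H2, not H1. No other fragment satisfies the full query, so there is no match.

No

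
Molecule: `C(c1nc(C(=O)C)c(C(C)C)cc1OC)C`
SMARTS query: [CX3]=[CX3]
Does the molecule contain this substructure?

No

The pattern [CX3]=[CX3] describes a non-aromatic C=C double bond between two sp2 carbons — an alkene.
The closest candidate here is an ethyl group (-CH2CH3), but its C-C bond is a single bond between CX4 carbons, not CX3=CX3. No other fragment satisfies the full query, so there is no match.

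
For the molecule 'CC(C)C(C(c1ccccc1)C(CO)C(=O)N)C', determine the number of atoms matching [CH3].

3

The query [CH3] means: aliphatic carbon with exactly three hydrogens.
Check the 18 heavy atoms by environment: 1× C (H2) → no; 4× C (H1) → no; 3× C (H3) → match; 1× O (H1) → no; 1× C (H0) → no; 1× O (H0) → no; 1× N (H2) → no; 1× c (aromatic, H0) → no; 5× c (aromatic, H1) → no.
That gives 3 matching atoms.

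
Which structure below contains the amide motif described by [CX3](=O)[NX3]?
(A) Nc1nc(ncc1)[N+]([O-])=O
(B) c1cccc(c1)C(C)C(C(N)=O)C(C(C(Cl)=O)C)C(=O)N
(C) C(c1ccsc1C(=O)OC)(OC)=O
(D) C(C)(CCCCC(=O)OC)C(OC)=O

[CX3](=O)[NX3] describes a carbonyl carbon bonded to a trivalent nitrogen (an amide).
(A) has a primary amino group (-NH2) but the -NH2 is not attached to a carbonyl carbon.
(B) contains a primary amide (-C(=O)NH2), which satisfies every atom and bond constraint.
(C) has a methyl-ester group (-C(=O)OCH3) but the carbonyl is bonded to O, not to an NX3 nitrogen.
(D) has a methyl-ester group (-C(=O)OCH3) but the carbonyl is bonded to O, not to an NX3 nitrogen.
So the answer is (B).

B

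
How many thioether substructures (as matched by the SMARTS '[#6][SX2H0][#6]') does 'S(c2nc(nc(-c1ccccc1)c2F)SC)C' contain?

[#6][SX2H0][#6] is the SMARTS for a thioether: an aliphatic sulfur bridging two carbons with no H on the sulfur.
The molecule carries 2 separate instances of a methylthio ether (-SCH3) meeting every constraint; each maps to a distinct set of atoms, giving 2 matches.

2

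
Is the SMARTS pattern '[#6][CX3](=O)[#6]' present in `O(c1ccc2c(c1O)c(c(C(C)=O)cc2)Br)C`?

The pattern [#6][CX3](=O)[#6] describes a carbonyl carbon (no H) flanked by two carbons — a ketone.
The molecule carries an acetyl/ketone group (-C(=O)CH3), whose atoms satisfy every constraint of the query, so the pattern matches.

Yes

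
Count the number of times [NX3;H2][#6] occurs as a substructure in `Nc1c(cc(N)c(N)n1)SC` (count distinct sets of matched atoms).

3

[NX3;H2][#6] is the SMARTS for a primary amine: a trivalent nitrogen with two H attached to carbon.
The molecule carries 3 separate instances of a primary amino group (-NH2) meeting every constraint; each maps to a distinct set of atoms, giving 3 matches.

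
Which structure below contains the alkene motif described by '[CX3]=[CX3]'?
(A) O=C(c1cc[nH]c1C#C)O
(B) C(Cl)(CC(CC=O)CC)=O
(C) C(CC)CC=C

C

[CX3]=[CX3] describes a non-aromatic C=C double bond between two sp2 carbons (an alkene).
(A) has an ethynyl group (-C#CH) but the C-C bond is a triple bond, not a double bond.
(B) has an ethyl group (-CH2CH3) but its C-C bond is a single bond between CX4 carbons, not CX3=CX3.
(C) contains a vinyl group (-CH=CH2), which satisfies every atom and bond constraint.
So the answer is (C).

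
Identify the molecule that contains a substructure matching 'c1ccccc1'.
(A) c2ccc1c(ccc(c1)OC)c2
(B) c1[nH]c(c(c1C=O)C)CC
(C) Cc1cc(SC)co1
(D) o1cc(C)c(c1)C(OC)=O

c1ccccc1 describes six aromatic carbons in a ring (a benzene ring).
(A) contains the required atom environment, so the pattern matches.
(B) has a methyl group (-CH3) but no six-membered all-carbon aromatic ring is present.
(C) has a methyl group (-CH3) but no six-membered all-carbon aromatic ring is present.
(D) has a methyl group (-CH3) but no six-membered all-carbon aromatic ring is present.
So the answer is (A).

A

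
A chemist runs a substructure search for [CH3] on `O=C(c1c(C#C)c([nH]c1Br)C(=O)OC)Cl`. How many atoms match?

1

The query [CH3] means: aliphatic carbon with exactly three hydrogens.
Check the 15 heavy atoms by environment: 1× n (aromatic, H1) → no; 4× c (aromatic, H0) → no; 1× Br (H0) → no; 3× C (H0) → no; 3× O (H0) → no; 1× Cl (H0) → no; 1× C (H3) → match; 1× C (H1) → no.
That gives 1 matching atom.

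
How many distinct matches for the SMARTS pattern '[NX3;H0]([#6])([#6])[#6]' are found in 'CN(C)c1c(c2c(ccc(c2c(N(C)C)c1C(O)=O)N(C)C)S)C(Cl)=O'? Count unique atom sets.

[NX3;H0]([#6])([#6])[#6] is the SMARTS for a tertiary amine: a trivalent nitrogen with no H, bonded to three carbons.
The molecule carries 3 separate instances of a dimethylamino group (-N(CH3)2) meeting every constraint; each maps to a distinct set of atoms, giving 3 matches.

3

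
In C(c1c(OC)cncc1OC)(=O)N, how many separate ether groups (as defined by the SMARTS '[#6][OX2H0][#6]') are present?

2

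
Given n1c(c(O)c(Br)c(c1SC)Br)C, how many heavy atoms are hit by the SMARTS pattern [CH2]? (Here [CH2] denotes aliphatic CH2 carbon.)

The query [CH2] means: aliphatic carbon with exactly two hydrogens.
Check the 12 heavy atoms by environment: 1× n (aromatic, H0) → no; 5× c (aromatic, H0) → no; 1× S (H0) → no; 2× C (H3) → no; 2× Br (H0) → no; 1× O (H1) → no.
No environment satisfies the query, so 0 matching atoms.

0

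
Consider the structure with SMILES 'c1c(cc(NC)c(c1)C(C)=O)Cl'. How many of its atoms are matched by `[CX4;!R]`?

2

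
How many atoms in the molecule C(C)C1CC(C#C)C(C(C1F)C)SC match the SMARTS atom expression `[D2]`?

The query [D2] means: atom with exactly two heavy-atom neighbours.
Check the 14 heavy atoms by environment: 5× C (D3) → no; 3× C (D2) → match; 4× C (D1) → no; 1× F (D1) → no; 1× S (D2) → match.
Summing the matching environments: 3 + 1 = 4 matching atoms.

4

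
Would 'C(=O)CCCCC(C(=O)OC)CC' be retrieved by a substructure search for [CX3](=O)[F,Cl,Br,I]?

The pattern [CX3](=O)[F,Cl,Br,I] describes a carbonyl carbon bonded to a halogen — an acyl halide.
The closest candidate here is a methyl-ester group (-C(=O)OCH3), but the carbonyl is bonded to -O-C, not to a halogen. No other fragment satisfies the full query, so there is no match.

No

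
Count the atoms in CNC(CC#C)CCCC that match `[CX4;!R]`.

7

The query [CX4;!R] means: aliphatic carbon with four total connections, not in a ring.
Check the 10 heavy atoms by environment: 7× C (X4, acyclic) → match; 2× C (X2, acyclic) → no; 1× N (X3, acyclic) → no.
That gives 7 matching atoms.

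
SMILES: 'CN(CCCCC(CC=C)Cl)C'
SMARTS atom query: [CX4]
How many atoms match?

8

Check the 12 heavy atoms by environment: 8× C (X4) → match; 1× Cl (X1) → no; 2× C (X3) → no; 1× N (X3) → no.
That gives 8 matching atoms.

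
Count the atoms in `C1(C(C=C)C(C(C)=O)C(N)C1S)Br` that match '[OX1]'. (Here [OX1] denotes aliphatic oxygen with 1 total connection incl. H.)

Check the 13 heavy atoms by environment: 6× C (X4) → no; 1× Br (X1) → no; 1× N (X3) → no; 3× C (X3) → no; 1× O (X1) → match; 1× S (X2) → no.
That gives 1 matching atom.

1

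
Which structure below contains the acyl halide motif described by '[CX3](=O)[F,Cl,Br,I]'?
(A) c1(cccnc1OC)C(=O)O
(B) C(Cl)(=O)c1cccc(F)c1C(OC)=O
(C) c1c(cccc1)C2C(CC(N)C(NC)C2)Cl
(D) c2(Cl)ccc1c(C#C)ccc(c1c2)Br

B

[CX3](=O)[F,Cl,Br,I] describes a carbonyl carbon bonded to a halogen (an acyl halide).
(A) has a carboxylic acid group (-C(=O)OH) but the carbonyl is bonded to -OH, not to a halogen.
(B) contains an acyl chloride (-C(=O)Cl), which satisfies every atom and bond constraint.
(C) has a chloro substituent but the Cl is not on a carbonyl carbon.
(D) has a chloro substituent but the Cl is not on a carbonyl carbon.
So the answer is (B).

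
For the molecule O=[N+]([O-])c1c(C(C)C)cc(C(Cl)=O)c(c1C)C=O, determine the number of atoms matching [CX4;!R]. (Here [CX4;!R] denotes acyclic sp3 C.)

4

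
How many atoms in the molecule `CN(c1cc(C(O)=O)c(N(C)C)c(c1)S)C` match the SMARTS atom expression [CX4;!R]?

The query [CX4;!R] means: aliphatic carbon with four total connections, not in a ring.
Check the 16 heavy atoms by environment: 6× c (aromatic, X3, in 6-ring) → no; 1× C (X3, acyclic) → no; 1× O (X1, acyclic) → no; 1× O (X2, acyclic) → no; 2× N (X3, acyclic) → no; 4× C (X4, acyclic) → match; 1× S (X2, acyclic) → no.
That gives 4 matching atoms.

4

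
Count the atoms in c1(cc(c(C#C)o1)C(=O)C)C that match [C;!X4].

The query [C;!X4] means: aliphatic carbon that does not have four total connections.
Check the 11 heavy atoms by environment: 1× o (aromatic, X2) → no; 4× c (aromatic, X3) → no; 2× C (X2) → match; 1× C (X3) → match; 1× O (X1) → no; 2× C (X4) → no.
Summing the matching environments: 2 + 1 = 3 matching atoms.

3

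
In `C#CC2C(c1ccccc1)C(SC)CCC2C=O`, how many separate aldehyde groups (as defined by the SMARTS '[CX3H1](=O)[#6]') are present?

1

[CX3H1](=O)[#6] is the SMARTS for an aldehyde: an sp2 carbon with one H, double-bonded to O and single-bonded to carbon.
Exactly one fragment in the molecule meets all constraints, giving 1 match.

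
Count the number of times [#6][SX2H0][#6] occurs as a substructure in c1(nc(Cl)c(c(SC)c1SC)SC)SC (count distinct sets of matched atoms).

[#6][SX2H0][#6] is the SMARTS for a thioether: an aliphatic sulfur bridging two carbons with no H on the sulfur.
The molecule carries 4 separate instances of a methylthio ether (-SCH3) meeting every constraint; each maps to a distinct set of atoms, giving 4 matches.

4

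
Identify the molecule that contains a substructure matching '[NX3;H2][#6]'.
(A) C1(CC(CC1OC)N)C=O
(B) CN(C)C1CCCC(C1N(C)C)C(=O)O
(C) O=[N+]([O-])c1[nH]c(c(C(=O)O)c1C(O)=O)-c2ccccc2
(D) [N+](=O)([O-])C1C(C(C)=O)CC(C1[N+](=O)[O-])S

A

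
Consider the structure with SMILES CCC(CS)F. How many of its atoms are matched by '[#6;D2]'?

2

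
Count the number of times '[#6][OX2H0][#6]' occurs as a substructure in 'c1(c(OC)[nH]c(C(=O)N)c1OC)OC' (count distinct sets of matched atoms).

[#6][OX2H0][#6] is the SMARTS for an ether: an aliphatic oxygen bridging two carbons with no H on the oxygen.
The molecule carries 3 separate instances of a methoxy ether (-OCH3) meeting every constraint; each maps to a distinct set of atoms, giving 3 matches.

3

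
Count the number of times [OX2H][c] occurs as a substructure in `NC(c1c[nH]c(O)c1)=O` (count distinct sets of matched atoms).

[OX2H][c] is the SMARTS for a phenol: a hydroxyl oxygen attached to an aromatic carbon.
Exactly one fragment in the molecule meets all constraints, giving 1 match.

1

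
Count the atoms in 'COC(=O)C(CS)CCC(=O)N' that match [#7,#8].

4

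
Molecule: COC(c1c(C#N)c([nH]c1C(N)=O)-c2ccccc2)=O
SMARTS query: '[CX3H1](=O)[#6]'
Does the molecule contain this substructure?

No

The pattern [CX3H1](=O)[#6] describes an sp2 carbon with one H, double-bonded to O and single-bonded to carbon — an aldehyde.
The closest candidate here is a methyl-ester group (-C(=O)OCH3), but the carbonyl carbon has H0, not H1. No other fragment satisfies the full query, so there is no match.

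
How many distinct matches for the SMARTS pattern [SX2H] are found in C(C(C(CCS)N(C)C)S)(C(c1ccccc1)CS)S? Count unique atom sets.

4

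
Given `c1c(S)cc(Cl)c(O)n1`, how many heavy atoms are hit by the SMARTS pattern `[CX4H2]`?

0

The query [CX4H2] means: sp3 carbon (X4) with exactly two hydrogens.
Check the 9 heavy atoms by environment: 1× n (aromatic, H0, X2) → no; 2× c (aromatic, H1, X3) → no; 3× c (aromatic, H0, X3) → no; 1× O (H1, X2) → no; 1× Cl (H0, X1) → no; 1× S (H1, X2) → no.
No environment satisfies the query, so 0 matching atoms.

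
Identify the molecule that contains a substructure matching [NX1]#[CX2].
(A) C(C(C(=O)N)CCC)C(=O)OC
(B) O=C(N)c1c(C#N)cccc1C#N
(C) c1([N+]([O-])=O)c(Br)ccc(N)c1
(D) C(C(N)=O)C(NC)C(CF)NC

B

[NX1]#[CX2] describes a nitrogen triple-bonded to a two-connected carbon (a nitrile).
(A) has a primary amide (-C(=O)NH2) but the nitrogen is NX3, not NX1.
(B) contains a nitrile (-C#N), which satisfies every atom and bond constraint.
(C) has a primary amino group (-NH2) but the nitrogen is NX3 (three connections), not NX1 triple-bonded.
(D) has a primary amide (-C(=O)NH2) but the nitrogen is NX3, not NX1.
So the answer is (B).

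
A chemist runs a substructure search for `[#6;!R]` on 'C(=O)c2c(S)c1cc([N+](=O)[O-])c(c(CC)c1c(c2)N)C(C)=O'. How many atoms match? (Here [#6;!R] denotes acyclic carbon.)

Check the 22 heavy atoms by environment: 10× c (aromatic, in 6-ring) → no; 5× C (acyclic) → match; 3× O (acyclic) → no; 1× S (acyclic) → no; 1× N (charge +1, acyclic) → no; 1× O (charge -1, acyclic) → no; 1× N (acyclic) → no.
That gives 5 matching atoms.

5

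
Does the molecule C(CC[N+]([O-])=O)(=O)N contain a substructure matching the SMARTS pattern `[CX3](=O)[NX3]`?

The pattern [CX3](=O)[NX3] describes a carbonyl carbon bonded to a trivalent nitrogen — an amide.
The molecule carries a primary amide (-C(=O)NH2), whose atoms satisfy every constraint of the query, so the pattern matches.

Yes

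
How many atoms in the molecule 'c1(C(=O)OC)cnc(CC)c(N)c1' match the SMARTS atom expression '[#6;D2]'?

The query [#6;D2] means: any carbon bonded to exactly two heavy atoms.
Check the 13 heavy atoms by environment: 1× n (aromatic, D2) → no; 3× c (aromatic, D3) → no; 2× c (aromatic, D2) → match; 1× C (D2) → match; 2× C (D1) → no; 1× C (D3) → no; 1× O (D1) → no; 1× O (D2) → no; 1× N (D1) → no.
Summing the matching environments: 2 + 1 = 3 matching atoms.

3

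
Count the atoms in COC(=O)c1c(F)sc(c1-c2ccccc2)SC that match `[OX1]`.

1

The query [OX1] means: aliphatic oxygen with one total connection — typically a carbonyl =O or an oxide.
Check the 18 heavy atoms by environment: 1× s (aromatic, X2) → no; 10× c (aromatic, X3) → no; 1× F (X1) → no; 1× S (X2) → no; 2× C (X4) → no; 1× C (X3) → no; 1× O (X1) → match; 1× O (X2) → no.
That gives 1 matching atom.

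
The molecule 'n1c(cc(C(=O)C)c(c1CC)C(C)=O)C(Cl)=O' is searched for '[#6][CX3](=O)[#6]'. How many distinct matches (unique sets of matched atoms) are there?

2

[#6][CX3](=O)[#6] is the SMARTS for a ketone: a carbonyl carbon (no H) flanked by two carbons.
The molecule carries 2 separate instances of an acetyl/ketone group (-C(=O)CH3) meeting every constraint; each maps to a distinct set of atoms, giving 2 matches.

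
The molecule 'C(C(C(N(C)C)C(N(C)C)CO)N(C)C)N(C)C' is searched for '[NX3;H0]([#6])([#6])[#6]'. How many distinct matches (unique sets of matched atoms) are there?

4

[NX3;H0]([#6])([#6])[#6] is the SMARTS for a tertiary amine: a trivalent nitrogen with no H, bonded to three carbons.
The molecule carries 4 separate instances of a dimethylamino group (-N(CH3)2) meeting every constraint; each maps to a distinct set of atoms, giving 4 matches.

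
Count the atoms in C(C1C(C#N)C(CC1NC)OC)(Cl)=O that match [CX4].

7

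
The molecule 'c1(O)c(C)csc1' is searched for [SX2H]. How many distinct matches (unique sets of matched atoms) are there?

0

[SX2H] is the SMARTS for a thiol: an aliphatic sulfur with two connections, one being H.
The molecule has a hydroxyl group (-OH), but it is an -OH, not an -SH; nothing else fits, so there are 0 matches.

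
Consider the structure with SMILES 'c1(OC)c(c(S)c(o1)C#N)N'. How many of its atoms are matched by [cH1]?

Check the 11 heavy atoms by environment: 1× o (aromatic, H0) → no; 4× c (aromatic, H0) → no; 1× S (H1) → no; 1× C (H0) → no; 1× N (H0) → no; 1× N (H2) → no; 1× O (H0) → no; 1× C (H3) → no.
No environment satisfies the query, so 0 matching atoms.

0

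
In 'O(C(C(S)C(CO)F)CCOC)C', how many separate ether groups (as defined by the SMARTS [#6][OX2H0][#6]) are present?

[#6][OX2H0][#6] is the SMARTS for an ether: an aliphatic oxygen bridging two carbons with no H on the oxygen.
The molecule carries 2 separate instances of a methoxy ether (-OCH3) meeting every constraint; each maps to a distinct set of atoms, giving 2 matches.

2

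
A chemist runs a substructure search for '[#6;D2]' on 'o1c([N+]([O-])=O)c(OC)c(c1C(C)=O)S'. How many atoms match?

0

Check the 14 heavy atoms by environment: 1× o (aromatic, D2) → no; 4× c (aromatic, D3) → no; 1× N (charge +1, D3) → no; 1× O (charge -1, D1) → no; 2× O (D1) → no; 1× O (D2) → no; 2× C (D1) → no; 1× C (D3) → no; 1× S (D1) → no.
No environment satisfies the query, so 0 matching atoms.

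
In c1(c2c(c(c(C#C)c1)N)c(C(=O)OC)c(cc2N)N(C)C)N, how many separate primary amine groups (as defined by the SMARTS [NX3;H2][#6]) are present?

3

[NX3;H2][#6] is the SMARTS for a primary amine: a trivalent nitrogen with two H attached to carbon.
The molecule carries 3 separate instances of a primary amino group (-NH2) meeting every constraint; each maps to a distinct set of atoms, giving 3 matches.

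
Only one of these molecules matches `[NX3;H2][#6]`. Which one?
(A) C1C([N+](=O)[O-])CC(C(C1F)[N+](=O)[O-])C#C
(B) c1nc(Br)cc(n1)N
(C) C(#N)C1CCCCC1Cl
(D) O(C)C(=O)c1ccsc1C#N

B

[NX3;H2][#6] describes a trivalent nitrogen with two H attached to carbon (a primary amine).
(A) has a nitro group (-[N+](=O)[O-]) but the nitrogen is [N+] with no H, not NX3H2.
(B) contains a primary amino group (-NH2), which satisfies every atom and bond constraint.
(C) has a nitrile (-C#N) but the nitrogen is NX1 (triple-bonded), not NX3 with two H.
(D) has a nitrile (-C#N) but the nitrogen is NX1 (triple-bonded), not NX3 with two H.
So the answer is (B).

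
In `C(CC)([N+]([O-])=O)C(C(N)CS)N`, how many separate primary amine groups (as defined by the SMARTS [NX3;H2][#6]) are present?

[NX3;H2][#6] is the SMARTS for a primary amine: a trivalent nitrogen with two H attached to carbon.
The molecule carries 2 separate instances of a primary amino group (-NH2) meeting every constraint; each maps to a distinct set of atoms, giving 2 matches.

2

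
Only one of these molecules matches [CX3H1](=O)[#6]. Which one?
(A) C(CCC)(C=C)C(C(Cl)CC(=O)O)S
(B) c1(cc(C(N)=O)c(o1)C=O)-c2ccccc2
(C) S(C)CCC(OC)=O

[CX3H1](=O)[#6] describes an sp2 carbon with one H, double-bonded to O and single-bonded to carbon (an aldehyde).
(A) has a carboxylic acid group (-C(=O)OH) but the carbonyl carbon has H0 and is bonded to O, not H1.
(B) contains an aldehyde (-CHO), which satisfies every atom and bond constraint.
(C) has a methyl-ester group (-C(=O)OCH3) but the carbonyl carbon has H0, not H1.
So the answer is (B).

B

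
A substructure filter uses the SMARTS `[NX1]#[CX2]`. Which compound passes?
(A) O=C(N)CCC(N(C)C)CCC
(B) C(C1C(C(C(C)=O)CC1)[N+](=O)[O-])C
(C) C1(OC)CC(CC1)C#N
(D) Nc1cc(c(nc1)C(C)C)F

[NX1]#[CX2] describes a nitrogen triple-bonded to a two-connected carbon (a nitrile).
(A) has a primary amide (-C(=O)NH2) but the nitrogen is NX3, not NX1.
(B) has a nitro group (-[N+](=O)[O-]) but there is no C#N triple bond.
(C) contains a nitrile (-C#N), which satisfies every atom and bond constraint.
(D) has a primary amino group (-NH2) but the nitrogen is NX3 (three connections), not NX1 triple-bonded.
So the answer is (C).

C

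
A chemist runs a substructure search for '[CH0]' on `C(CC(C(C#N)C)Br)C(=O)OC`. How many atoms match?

2

The query [CH0] means: aliphatic carbon with no attached hydrogen.
Check the 12 heavy atoms by environment: 2× C (H2) → no; 2× C (H1) → no; 2× C (H3) → no; 2× C (H0) → match; 2× O (H0) → no; 1× Br (H0) → no; 1× N (H0) → no.
That gives 2 matching atoms.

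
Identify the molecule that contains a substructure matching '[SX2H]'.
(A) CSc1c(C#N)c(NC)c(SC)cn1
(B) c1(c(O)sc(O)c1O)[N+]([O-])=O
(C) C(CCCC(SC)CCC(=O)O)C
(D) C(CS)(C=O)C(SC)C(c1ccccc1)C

[SX2H] describes an aliphatic sulfur with two connections, one being H (a thiol).
(A) has a methylthio ether (-SCH3) but the sulfur has H0 (bonded to two carbons), not H1.
(B) has a hydroxyl group (-OH) but it is an -OH, not an -SH.
(C) has a methylthio ether (-SCH3) but the sulfur has H0 (bonded to two carbons), not H1.
(D) contains a thiol (-SH), which satisfies every atom and bond constraint.
So the answer is (D).

D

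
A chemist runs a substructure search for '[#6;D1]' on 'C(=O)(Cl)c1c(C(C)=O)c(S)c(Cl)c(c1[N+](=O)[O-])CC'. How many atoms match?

2

The query [#6;D1] means: carbon bonded to exactly one heavy atom.
Check the 19 heavy atoms by environment: 6× c (aromatic, D3) → no; 1× C (D2) → no; 2× C (D1) → match; 1× N (charge +1, D3) → no; 1× O (charge -1, D1) → no; 3× O (D1) → no; 2× Cl (D1) → no; 2× C (D3) → no; 1× S (D1) → no.
That gives 2 matching atoms.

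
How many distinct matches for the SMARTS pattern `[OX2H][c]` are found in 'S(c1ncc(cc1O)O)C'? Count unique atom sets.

2

[OX2H][c] is the SMARTS for a phenol: a hydroxyl oxygen attached to an aromatic carbon.
The molecule carries 2 separate instances of a hydroxyl group (-OH) meeting every constraint; each maps to a distinct set of atoms, giving 2 matches.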